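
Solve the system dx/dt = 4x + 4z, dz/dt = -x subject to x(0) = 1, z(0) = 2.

Coefficient matrix A = [[4, 4], [-1, 0]].
Characteristic polynomial det(A - λI) = λ^2 - 4λ + 4 = 0.
Single eigenvalue λ = 2 with algebraic multiplicity 2.
Eigenvector v = (-2,1); generalized eigenvector w with (A-λI)w=v is (3,-2).
General solution: e^(2t)[K_1·v + K_2·(t·v + w)].
Applying x(0)=1, z(0)=2 gives K_1=-8, K_2=-5.

x(t) = 10te^(2t) + e^(2t), z(t) = -5te^(2t) + 2e^(2t)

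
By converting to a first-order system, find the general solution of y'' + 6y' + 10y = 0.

Let x_1 = y, x_2 = y'. Then x_1' = x_2 and x_2' = -10x_1 - 6x_2.
A = [[0,1],[-10,-6]]; det(A-λI) = λ^2 + 6λ + 10.
Eigenvalues λ = -3 ± i.

y(t) = K_1e^(-3t)cos(t) + K_2e^(-3t)sin(t)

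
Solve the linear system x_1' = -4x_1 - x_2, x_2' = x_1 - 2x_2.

Coefficient matrix A = [[-4, -1], [1, -2]].
Characteristic polynomial det(A - λI) = λ^2 + 6λ + 9 = 0.
Single eigenvalue λ = -3 with algebraic multiplicity 2.
Eigenvector v = (1,-1); generalized eigenvector w with (A-λI)w=v is (2,-3).
General solution: e^(-3t)[c_1·v + c_2·(t·v + w)].

x_1(t) = c_1e^(-3t) + c_2te^(-3t) + 2c_2e^(-3t), x_2(t) = -c_1e^(-3t) - c_2te^(-3t) - 3c_2e^(-3t)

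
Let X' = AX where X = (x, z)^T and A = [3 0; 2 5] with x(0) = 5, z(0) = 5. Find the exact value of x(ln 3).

A = [[3,0],[2,5]]; eigenvalues λ = 5, 3.
Eigenvectors: (0,-1) for λ=5, (1,-1) for λ=3.
From the initial condition, c_1 = -10, c_2 = 5.
x(ln 3) = (-10)(3^5)(0) + (5)(3^3)(1) = 135.

135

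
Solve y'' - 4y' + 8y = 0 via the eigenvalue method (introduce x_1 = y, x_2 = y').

y(t) = C_1e^(2t)cos(2t) + C_2e^(2t)sin(2t)

Let x_1 = y, x_2 = y'. Then x_1' = x_2 and x_2' = -8x_1 + 4x_2.
A = [[0,1],[-8,4]]; det(A-λI) = λ^2 - 4λ + 8.
Eigenvalues λ = 2 ± 2i.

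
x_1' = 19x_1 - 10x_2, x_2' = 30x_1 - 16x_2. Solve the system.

Coefficient matrix A = [[19, -10], [30, -16]].
Characteristic polynomial det(A - λI) = λ^2 - 3λ - 4 = 0.
Eigenvalues λ = 4, -1.
For λ=4: (A-λI) row 1 is [15, -10], so an eigenvector is (2, 3).
For λ=-1: (A-λI) row 1 is [20, -10], so an eigenvector is (1, 2).
General solution: K_1e^(4t)(2,3) + K_2e^(-t)(1,2).

x_1(t) = 2K_1e^(4t) + K_2e^(-t), x_2(t) = 3K_1e^(4t) + 2K_2e^(-t)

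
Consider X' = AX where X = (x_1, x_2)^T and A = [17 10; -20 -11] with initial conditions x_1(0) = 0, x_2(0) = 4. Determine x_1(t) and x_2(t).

Coefficient matrix A = [[17, 10], [-20, -11]].
Characteristic polynomial det(A - λI) = λ^2 - 6λ + 13 = 0.
Eigenvalues λ = 3 ± 2i (complex conjugate pair).
For λ=3+2i: an eigenvector is (2,-3) - i(-1,1) = (2 + i, -3 - i).
A real fundamental pair from Re and Im of e^((3+2i)t)v: X_1 = e^(3t)(cos(2t)·(2,-3) + sin(2t)·(-1,1)), X_2 = e^(3t)(sin(2t)·(2,-3) - cos(2t)·(-1,1)).
General solution: C_1X_1 + C_2X_2.
Applying x_1(0)=0, x_2(0)=4 gives C_1=-4, C_2=8.

x_1(t) = 20e^(3t)sin(2t), x_2(t) = -28e^(3t)sin(2t) + 4e^(3t)cos(2t)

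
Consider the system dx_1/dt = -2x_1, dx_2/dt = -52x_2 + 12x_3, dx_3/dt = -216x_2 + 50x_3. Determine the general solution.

x_1(t) = c_2e^(-2t), x_2(t) = c_1e^(-4t) + 2c_3e^(2t), x_3(t) = 4c_1e^(-4t) + 9c_3e^(2t)

Coefficient matrix A = [[-2, 0, 0], [0, -52, 12], [0, -216, 50]].
det(A - λI) = 0 gives eigenvalues λ = -4, -2, 2.
For λ=-4: eigenvector (0,1,4).
For λ=-2: eigenvector (1,0,0).
For λ=2: eigenvector (0,2,9).
General solution: c_1e^(-4t)(0,1,4) + c_2e^(-2t)(1,0,0) + c_3e^(2t)(0,2,9).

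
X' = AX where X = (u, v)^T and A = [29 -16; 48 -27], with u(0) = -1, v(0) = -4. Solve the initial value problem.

Coefficient matrix A = [[29, -16], [48, -27]].
Characteristic polynomial det(A - λI) = λ^2 - 2λ - 15 = 0.
Eigenvalues λ = 5, -3.
For λ=5: (A-λI) row 1 is [24, -16], so an eigenvector is (2, 3).
For λ=-3: (A-λI) row 1 is [32, -16], so an eigenvector is (-1, -2).
General solution: c_1e^(5t)(2,3) + c_2e^(-3t)(-1,-2).
Applying u(0)=-1, v(0)=-4 gives c_1=2, c_2=5.

u(t) = 4e^(5t) - 5e^(-3t), v(t) = 6e^(5t) - 10e^(-3t)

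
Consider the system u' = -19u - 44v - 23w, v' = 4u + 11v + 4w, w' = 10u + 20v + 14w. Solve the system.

u(t) = 5c_1e^(-t) - 2c_2e^(3t) - c_3e^(4t), v(t) = -c_1e^(-t) + c_2e^(3t), w(t) = -2c_1e^(-t) + c_3e^(4t)

Coefficient matrix A = [[-19, -44, -23], [4, 11, 4], [10, 20, 14]].
det(A - λI) = 0 gives eigenvalues λ = -1, 3, 4.
For λ=-1: eigenvector (5,-1,-2).
For λ=3: eigenvector (-2,1,0).
For λ=4: eigenvector (-1,0,1).
General solution: c_1e^(-t)(5,-1,-2) + c_2e^(3t)(-2,1,0) + c_3e^(4t)(-1,0,1).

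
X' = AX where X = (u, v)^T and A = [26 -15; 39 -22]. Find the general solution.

u(t) = 2C_1e^(2t)sin(3t) - C_1e^(2t)cos(3t) - C_2e^(2t)sin(3t) - 2C_2e^(2t)cos(3t), v(t) = 3C_1e^(2t)sin(3t) - 2C_1e^(2t)cos(3t) - 2C_2e^(2t)sin(3t) - 3C_2e^(2t)cos(3t)

Coefficient matrix A = [[26, -15], [39, -22]].
Characteristic polynomial det(A - λI) = λ^2 - 4λ + 13 = 0.
Eigenvalues λ = 2 ± 3i (complex conjugate pair).
For λ=2+3i: an eigenvector is (-1,-2) - i(2,3) = (-1 - 2i, -2 - 3i).
A real fundamental pair from Re and Im of e^((2+3i)t)v: X_1 = e^(2t)(cos(3t)·(-1,-2) + sin(3t)·(2,3)), X_2 = e^(2t)(sin(3t)·(-1,-2) - cos(3t)·(2,3)).
General solution: C_1X_1 + C_2X_2.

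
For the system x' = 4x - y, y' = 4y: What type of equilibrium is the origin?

unstable improper node

A = [[4,-1],[0,4]]; det(A-λI) = λ^2 - 8λ + 16.
repeated λ = 4 with a single eigenvector.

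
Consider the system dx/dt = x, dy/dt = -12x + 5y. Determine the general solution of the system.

Coefficient matrix A = [[1, 0], [-12, 5]].
Characteristic polynomial det(A - λI) = λ^2 - 6λ + 5 = 0.
Eigenvalues λ = 5, 1.
For λ=5: (A-λI) row 1 is [-4, 0], so an eigenvector is (0, -1).
For λ=1: (A-λI) row 2 is [-12, 4], so an eigenvector is (-1, -3).
General solution: C_1e^(5t)(0,-1) + C_2e^(t)(-1,-3).

x(t) = -C_2e^(t), y(t) = -C_1e^(5t) - 3C_2e^(t)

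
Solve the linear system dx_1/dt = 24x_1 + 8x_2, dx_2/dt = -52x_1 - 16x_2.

x_1(t) = -K_1e^(4t)sin(4t) + K_1e^(4t)cos(4t) + K_2e^(4t)sin(4t) + K_2e^(4t)cos(4t), x_2(t) = 2K_1e^(4t)sin(4t) - 3K_1e^(4t)cos(4t) - 3K_2e^(4t)sin(4t) - 2K_2e^(4t)cos(4t)

Coefficient matrix A = [[24, 8], [-52, -16]].
Characteristic polynomial det(A - λI) = λ^2 - 8λ + 32 = 0.
Eigenvalues λ = 4 ± 4i (complex conjugate pair).
For λ=4+4i: an eigenvector is (1,-3) - i(-1,2) = (1 + i, -3 - 2i).
A real fundamental pair from Re and Im of e^((4+4i)t)v: X_1 = e^(4t)(cos(4t)·(1,-3) + sin(4t)·(-1,2)), X_2 = e^(4t)(sin(4t)·(1,-3) - cos(4t)·(-1,2)).
General solution: K_1X_1 + K_2X_2.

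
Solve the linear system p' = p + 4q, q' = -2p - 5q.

Coefficient matrix A = [[1, 4], [-2, -5]].
Characteristic polynomial det(A - λI) = λ^2 + 4λ + 3 = 0.
Eigenvalues λ = -1, -3.
For λ=-1: (A-λI) row 1 is [2, 4], so an eigenvector is (2, -1).
For λ=-3: (A-λI) row 1 is [4, 4], so an eigenvector is (-1, 1).
General solution: c_1e^(-t)(2,-1) + c_2e^(-3t)(-1,1).

p(t) = 2c_1e^(-t) - c_2e^(-3t), q(t) = -c_1e^(-t) + c_2e^(-3t)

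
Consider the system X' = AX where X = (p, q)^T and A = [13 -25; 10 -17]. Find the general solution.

Coefficient matrix A = [[13, -25], [10, -17]].
Characteristic polynomial det(A - λI) = λ^2 + 4λ + 29 = 0.
Eigenvalues λ = -2 ± 5i (complex conjugate pair).
For λ=-2+5i: an eigenvector is (1,1) - i(-2,-1) = (1 + 2i, 1 + i).
A real fundamental pair from Re and Im of e^((-2+5i)t)v: X_1 = e^(-2t)(cos(5t)·(1,1) + sin(5t)·(-2,-1)), X_2 = e^(-2t)(sin(5t)·(1,1) - cos(5t)·(-2,-1)).
General solution: c_1X_1 + c_2X_2.

p(t) = -2c_1e^(-2t)sin(5t) + c_1e^(-2t)cos(5t) + c_2e^(-2t)sin(5t) + 2c_2e^(-2t)cos(5t), q(t) = -c_1e^(-2t)sin(5t) + c_1e^(-2t)cos(5t) + c_2e^(-2t)sin(5t) + c_2e^(-2t)cos(5t)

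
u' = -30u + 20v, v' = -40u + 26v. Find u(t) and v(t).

Coefficient matrix A = [[-30, 20], [-40, 26]].
Characteristic polynomial det(A - λI) = λ^2 + 4λ + 20 = 0.
Eigenvalues λ = -2 ± 4i (complex conjugate pair).
For λ=-2+4i: an eigenvector is (2,3) - i(1,1) = (2 - i, 3 - i).
A real fundamental pair from Re and Im of e^((-2+4i)t)v: X_1 = e^(-2t)(cos(4t)·(2,3) + sin(4t)·(1,1)), X_2 = e^(-2t)(sin(4t)·(2,3) - cos(4t)·(1,1)).
General solution: C_1X_1 + C_2X_2.

u(t) = C_1e^(-2t)sin(4t) + 2C_1e^(-2t)cos(4t) + 2C_2e^(-2t)sin(4t) - C_2e^(-2t)cos(4t), v(t) = C_1e^(-2t)sin(4t) + 3C_1e^(-2t)cos(4t) + 3C_2e^(-2t)sin(4t) - C_2e^(-2t)cos(4t)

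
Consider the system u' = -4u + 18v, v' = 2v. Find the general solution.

Coefficient matrix A = [[-4, 18], [0, 2]].
Characteristic polynomial det(A - λI) = λ^2 + 2λ - 8 = 0.
Eigenvalues λ = -4, 2.
For λ=-4: (A-λI) row 1 is [0, 18], so an eigenvector is (-1, 0).
For λ=2: (A-λI) row 1 is [-6, 18], so an eigenvector is (3, 1).
General solution: K_1e^(-4t)(-1,0) + K_2e^(2t)(3,1).

u(t) = -K_1e^(-4t) + 3K_2e^(2t), v(t) = K_2e^(2t)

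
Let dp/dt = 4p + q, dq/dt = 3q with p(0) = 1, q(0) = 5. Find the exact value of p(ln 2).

A = [[4,1],[0,3]]; eigenvalues λ = 3, 4.
Eigenvectors: (1,-1) for λ=3, (-1,0) for λ=4.
From the initial condition, c_1 = -5, c_2 = -6.
p(ln 2) = (-5)(2^3)(1) + (-6)(2^4)(-1) = 56.

56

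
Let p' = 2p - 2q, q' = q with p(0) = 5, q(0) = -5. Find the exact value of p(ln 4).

A = [[2,-2],[0,1]]; eigenvalues λ = 1, 2.
Eigenvectors: (2,1) for λ=1, (1,0) for λ=2.
From the initial condition, c_1 = -5, c_2 = 15.
p(ln 4) = (-5)(4^1)(2) + (15)(4^2)(1) = 200.

200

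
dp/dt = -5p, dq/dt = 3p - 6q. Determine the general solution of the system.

p(t) = -C_2e^(-5t), q(t) = -C_1e^(-6t) - 3C_2e^(-5t)

Coefficient matrix A = [[-5, 0], [3, -6]].
Characteristic polynomial det(A - λI) = λ^2 + 11λ + 30 = 0.
Eigenvalues λ = -6, -5.
For λ=-6: (A-λI) row 1 is [1, 0], so an eigenvector is (0, -1).
For λ=-5: (A-λI) row 2 is [3, -1], so an eigenvector is (-1, -3).
General solution: C_1e^(-6t)(0,-1) + C_2e^(-5t)(-1,-3).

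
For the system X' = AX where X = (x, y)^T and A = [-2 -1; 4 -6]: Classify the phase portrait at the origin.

stable improper node

A = [[-2,-1],[4,-6]]; det(A-λI) = λ^2 + 8λ + 16.
repeated λ = -4 with a single eigenvector.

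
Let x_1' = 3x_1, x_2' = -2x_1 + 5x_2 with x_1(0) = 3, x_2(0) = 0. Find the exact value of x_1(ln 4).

192

A = [[3,0],[-2,5]]; eigenvalues λ = 5, 3.
Eigenvectors: (0,-1) for λ=5, (1,1) for λ=3.
From the initial condition, c_1 = 3, c_2 = 3.
x_1(ln 4) = (3)(4^5)(0) + (3)(4^3)(1) = 192.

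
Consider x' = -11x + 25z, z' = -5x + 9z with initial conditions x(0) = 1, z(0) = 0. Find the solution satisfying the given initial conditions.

x(t) = -2e^(-t)sin(5t) + e^(-t)cos(5t), z(t) = -e^(-t)sin(5t)

Coefficient matrix A = [[-11, 25], [-5, 9]].
Characteristic polynomial det(A - λI) = λ^2 + 2λ + 26 = 0.
Eigenvalues λ = -1 ± 5i (complex conjugate pair).
For λ=-1+5i: an eigenvector is (2,1) - i(1,0) = (2 - i, 1).
A real fundamental pair from Re and Im of e^((-1+5i)t)v: X_1 = e^(-t)(cos(5t)·(2,1) + sin(5t)·(1,0)), X_2 = e^(-t)(sin(5t)·(2,1) - cos(5t)·(1,0)).
General solution: c_1X_1 + c_2X_2.
Applying x(0)=1, z(0)=0 gives c_1=0, c_2=-1.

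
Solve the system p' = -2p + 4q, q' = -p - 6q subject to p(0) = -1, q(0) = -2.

p(t) = -10te^(-4t) - e^(-4t), q(t) = 5te^(-4t) - 2e^(-4t)

Coefficient matrix A = [[-2, 4], [-1, -6]].
Characteristic polynomial det(A - λI) = λ^2 + 8λ + 16 = 0.
Single eigenvalue λ = -4 with algebraic multiplicity 2.
Eigenvector v = (2,-1); generalized eigenvector w with (A-λI)w=v is (3,-1).
General solution: e^(-4t)[C_1·v + C_2·(t·v + w)].
Applying p(0)=-1, q(0)=-2 gives C_1=7, C_2=-5.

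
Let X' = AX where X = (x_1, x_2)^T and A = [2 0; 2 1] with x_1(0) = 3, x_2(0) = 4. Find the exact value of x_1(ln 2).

A = [[2,0],[2,1]]; eigenvalues λ = 1, 2.
Eigenvectors: (0,1) for λ=1, (1,2) for λ=2.
From the initial condition, c_1 = -2, c_2 = 3.
x_1(ln 2) = (-2)(2^1)(0) + (3)(2^2)(1) = 12.

12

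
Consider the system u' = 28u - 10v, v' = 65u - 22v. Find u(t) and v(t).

Coefficient matrix A = [[28, -10], [65, -22]].
Characteristic polynomial det(A - λI) = λ^2 - 6λ + 34 = 0.
Eigenvalues λ = 3 ± 5i (complex conjugate pair).
For λ=3+5i: an eigenvector is (-1,-3) - i(1,2) = (-1 - i, -3 - 2i).
A real fundamental pair from Re and Im of e^((3+5i)t)v: X_1 = e^(3t)(cos(5t)·(-1,-3) + sin(5t)·(1,2)), X_2 = e^(3t)(sin(5t)·(-1,-3) - cos(5t)·(1,2)).
General solution: c_1X_1 + c_2X_2.

u(t) = c_1e^(3t)sin(5t) - c_1e^(3t)cos(5t) - c_2e^(3t)sin(5t) - c_2e^(3t)cos(5t), v(t) = 2c_1e^(3t)sin(5t) - 3c_1e^(3t)cos(5t) - 3c_2e^(3t)sin(5t) - 2c_2e^(3t)cos(5t)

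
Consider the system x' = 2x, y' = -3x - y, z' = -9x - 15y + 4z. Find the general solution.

Coefficient matrix A = [[2, 0, 0], [-3, -1, 0], [-9, -15, 4]].
det(A - λI) = 0 gives eigenvalues λ = 2, -1, 4.
For λ=2: eigenvector (1,-1,-3).
For λ=-1: eigenvector (0,1,3).
For λ=4: eigenvector (0,0,1).
General solution: C_1e^(2t)(1,-1,-3) + C_2e^(-t)(0,1,3) + C_3e^(4t)(0,0,1).

x(t) = C_1e^(2t), y(t) = -C_1e^(2t) + C_2e^(-t), z(t) = -3C_1e^(2t) + 3C_2e^(-t) + C_3e^(4t)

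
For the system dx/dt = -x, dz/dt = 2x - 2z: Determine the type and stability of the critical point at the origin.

A = [[-1,0],[2,-2]]; det(A-λI) = λ^2 + 3λ + 2.
λ = -2, -1: both negative.

stable node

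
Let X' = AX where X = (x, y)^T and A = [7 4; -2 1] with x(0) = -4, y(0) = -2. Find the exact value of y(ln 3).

1242

A = [[7,4],[-2,1]]; eigenvalues λ = 5, 3.
Eigenvectors: (2,-1) for λ=5, (-1,1) for λ=3.
From the initial condition, c_1 = -6, c_2 = -8.
y(ln 3) = (-6)(3^5)(-1) + (-8)(3^3)(1) = 1242.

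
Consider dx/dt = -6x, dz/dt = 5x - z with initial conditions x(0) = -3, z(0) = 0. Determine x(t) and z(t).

x(t) = -3e^(-6t), z(t) = -3e^(-t) + 3e^(-6t)

Coefficient matrix A = [[-6, 0], [5, -1]].
Characteristic polynomial det(A - λI) = λ^2 + 7λ + 6 = 0.
Eigenvalues λ = -6, -1.
For λ=-6: (A-λI) row 2 is [5, 5], so an eigenvector is (-1, 1).
For λ=-1: (A-λI) row 1 is [-5, 0], so an eigenvector is (0, 1).
General solution: C_1e^(-6t)(-1,1) + C_2e^(-t)(0,1).
Applying x(0)=-3, z(0)=0 gives C_1=3, C_2=-3.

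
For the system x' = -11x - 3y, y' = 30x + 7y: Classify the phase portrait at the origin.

stable spiral

A = [[-11,-3],[30,7]]; det(A-λI) = λ^2 + 4λ + 13.
λ = -2 ± 3i: negative real part.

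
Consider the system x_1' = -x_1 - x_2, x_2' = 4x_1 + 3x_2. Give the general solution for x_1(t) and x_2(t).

Coefficient matrix A = [[-1, -1], [4, 3]].
Characteristic polynomial det(A - λI) = λ^2 - 2λ + 1 = 0.
Single eigenvalue λ = 1 with algebraic multiplicity 2.
Eigenvector v = (1,-2); generalized eigenvector w with (A-λI)w=v is (-2,3).
General solution: e^(t)[K_1·v + K_2·(t·v + w)].

x_1(t) = K_1e^(t) + K_2te^(t) - 2K_2e^(t), x_2(t) = -2K_1e^(t) - 2K_2te^(t) + 3K_2e^(t)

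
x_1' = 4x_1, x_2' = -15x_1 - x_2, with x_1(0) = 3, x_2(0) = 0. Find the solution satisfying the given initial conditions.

x_1(t) = 3e^(4t), x_2(t) = -9e^(4t) + 9e^(-t)

Coefficient matrix A = [[4, 0], [-15, -1]].
Characteristic polynomial det(A - λI) = λ^2 - 3λ - 4 = 0.
Eigenvalues λ = 4, -1.
For λ=4: (A-λI) row 2 is [-15, -5], so an eigenvector is (1, -3).
For λ=-1: (A-λI) row 1 is [5, 0], so an eigenvector is (0, -1).
General solution: C_1e^(4t)(1,-3) + C_2e^(-t)(0,-1).
Applying x_1(0)=3, x_2(0)=0 gives C_1=3, C_2=-9.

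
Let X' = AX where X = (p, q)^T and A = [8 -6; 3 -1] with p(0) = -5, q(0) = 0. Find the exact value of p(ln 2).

-300

A = [[8,-6],[3,-1]]; eigenvalues λ = 2, 5.
Eigenvectors: (1,1) for λ=2, (2,1) for λ=5.
From the initial condition, c_1 = 5, c_2 = -5.
p(ln 2) = (5)(2^2)(1) + (-5)(2^5)(2) = -300.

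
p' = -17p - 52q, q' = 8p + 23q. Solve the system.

p(t) = 2C_1e^(3t)sin(4t) - 3C_1e^(3t)cos(4t) - 3C_2e^(3t)sin(4t) - 2C_2e^(3t)cos(4t), q(t) = -C_1e^(3t)sin(4t) + C_1e^(3t)cos(4t) + C_2e^(3t)sin(4t) + C_2e^(3t)cos(4t)

Coefficient matrix A = [[-17, -52], [8, 23]].
Characteristic polynomial det(A - λI) = λ^2 - 6λ + 25 = 0.
Eigenvalues λ = 3 ± 4i (complex conjugate pair).
For λ=3+4i: an eigenvector is (-3,1) - i(2,-1) = (-3 - 2i, 1 + i).
A real fundamental pair from Re and Im of e^((3+4i)t)v: X_1 = e^(3t)(cos(4t)·(-3,1) + sin(4t)·(2,-1)), X_2 = e^(3t)(sin(4t)·(-3,1) - cos(4t)·(2,-1)).
General solution: C_1X_1 + C_2X_2.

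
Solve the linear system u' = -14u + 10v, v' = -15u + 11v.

u(t) = -2C_1e^(t) - C_2e^(-4t), v(t) = -3C_1e^(t) - C_2e^(-4t)

Coefficient matrix A = [[-14, 10], [-15, 11]].
Characteristic polynomial det(A - λI) = λ^2 + 3λ - 4 = 0.
Eigenvalues λ = 1, -4.
For λ=1: (A-λI) row 1 is [-15, 10], so an eigenvector is (-2, -3).
For λ=-4: (A-λI) row 1 is [-10, 10], so an eigenvector is (-1, -1).
General solution: C_1e^(t)(-2,-3) + C_2e^(-4t)(-1,-1).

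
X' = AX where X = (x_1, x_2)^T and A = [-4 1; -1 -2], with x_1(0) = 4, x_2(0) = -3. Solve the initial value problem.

Coefficient matrix A = [[-4, 1], [-1, -2]].
Characteristic polynomial det(A - λI) = λ^2 + 6λ + 9 = 0.
Single eigenvalue λ = -3 with algebraic multiplicity 2.
Eigenvector v = (-1,-1); generalized eigenvector w with (A-λI)w=v is (-1,-2).
General solution: e^(-3t)[K_1·v + K_2·(t·v + w)].
Applying x_1(0)=4, x_2(0)=-3 gives K_1=-11, K_2=7.

x_1(t) = -7te^(-3t) + 4e^(-3t), x_2(t) = -7te^(-3t) - 3e^(-3t)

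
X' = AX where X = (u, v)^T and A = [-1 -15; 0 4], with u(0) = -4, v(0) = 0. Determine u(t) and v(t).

u(t) = -4e^(-t), v(t) = 0

Coefficient matrix A = [[-1, -15], [0, 4]].
Characteristic polynomial det(A - λI) = λ^2 - 3λ - 4 = 0.
Eigenvalues λ = 4, -1.
For λ=4: (A-λI) row 1 is [-5, -15], so an eigenvector is (-3, 1).
For λ=-1: (A-λI) row 1 is [0, -15], so an eigenvector is (-1, 0).
General solution: K_1e^(4t)(-3,1) + K_2e^(-t)(-1,0).
Applying u(0)=-4, v(0)=0 gives K_1=0, K_2=4.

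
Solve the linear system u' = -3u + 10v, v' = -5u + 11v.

u(t) = -C_1e^(4t)sin(t) + 3C_1e^(4t)cos(t) + 3C_2e^(4t)sin(t) + C_2e^(4t)cos(t), v(t) = -C_1e^(4t)sin(t) + 2C_1e^(4t)cos(t) + 2C_2e^(4t)sin(t) + C_2e^(4t)cos(t)

Coefficient matrix A = [[-3, 10], [-5, 11]].
Characteristic polynomial det(A - λI) = λ^2 - 8λ + 17 = 0.
Eigenvalues λ = 4 ± i (complex conjugate pair).
For λ=4+i: an eigenvector is (3,2) - i(-1,-1) = (3 + i, 2 + i).
A real fundamental pair from Re and Im of e^((4+i)t)v: X_1 = e^(4t)(cos(t)·(3,2) + sin(t)·(-1,-1)), X_2 = e^(4t)(sin(t)·(3,2) - cos(t)·(-1,-1)).
General solution: C_1X_1 + C_2X_2.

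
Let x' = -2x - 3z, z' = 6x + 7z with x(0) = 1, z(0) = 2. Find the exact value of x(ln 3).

-231

A = [[-2,-3],[6,7]]; eigenvalues λ = 4, 1.
Eigenvectors: (1,-2) for λ=4, (1,-1) for λ=1.
From the initial condition, c_1 = -3, c_2 = 4.
x(ln 3) = (-3)(3^4)(1) + (4)(3^1)(1) = -231.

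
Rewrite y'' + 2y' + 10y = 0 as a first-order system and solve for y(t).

y(t) = c_1e^(-t)cos(3t) + c_2e^(-t)sin(3t)

Let x_1 = y, x_2 = y'. Then x_1' = x_2 and x_2' = -10x_1 - 2x_2.
A = [[0,1],[-10,-2]]; det(A-λI) = λ^2 + 2λ + 10.
Eigenvalues λ = -1 ± 3i.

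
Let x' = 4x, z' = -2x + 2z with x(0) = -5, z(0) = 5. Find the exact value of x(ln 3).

A = [[4,0],[-2,2]]; eigenvalues λ = 2, 4.
Eigenvectors: (0,-1) for λ=2, (1,-1) for λ=4.
From the initial condition, c_1 = 0, c_2 = -5.
x(ln 3) = (0)(3^2)(0) + (-5)(3^4)(1) = -405.

-405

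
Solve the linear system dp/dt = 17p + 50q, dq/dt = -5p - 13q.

p(t) = -3c_1e^(2t)sin(5t) - c_1e^(2t)cos(5t) - c_2e^(2t)sin(5t) + 3c_2e^(2t)cos(5t), q(t) = c_1e^(2t)sin(5t) - c_2e^(2t)cos(5t)

Coefficient matrix A = [[17, 50], [-5, -13]].
Characteristic polynomial det(A - λI) = λ^2 - 4λ + 29 = 0.
Eigenvalues λ = 2 ± 5i (complex conjugate pair).
For λ=2+5i: an eigenvector is (-1,0) - i(-3,1) = (-1 + 3i, 0 - i).
A real fundamental pair from Re and Im of e^((2+5i)t)v: X_1 = e^(2t)(cos(5t)·(-1,0) + sin(5t)·(-3,1)), X_2 = e^(2t)(sin(5t)·(-1,0) - cos(5t)·(-3,1)).
General solution: c_1X_1 + c_2X_2.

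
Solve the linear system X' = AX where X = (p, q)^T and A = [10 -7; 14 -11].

Coefficient matrix A = [[10, -7], [14, -11]].
Characteristic polynomial det(A - λI) = λ^2 + λ - 12 = 0.
Eigenvalues λ = -4, 3.
For λ=-4: (A-λI) row 1 is [14, -7], so an eigenvector is (-1, -2).
For λ=3: (A-λI) row 1 is [7, -7], so an eigenvector is (1, 1).
General solution: c_1e^(-4t)(-1,-2) + c_2e^(3t)(1,1).

p(t) = -c_1e^(-4t) + c_2e^(3t), q(t) = -2c_1e^(-4t) + c_2e^(3t)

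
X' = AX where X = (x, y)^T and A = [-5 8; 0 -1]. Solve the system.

Coefficient matrix A = [[-5, 8], [0, -1]].
Characteristic polynomial det(A - λI) = λ^2 + 6λ + 5 = 0.
Eigenvalues λ = -5, -1.
For λ=-5: (A-λI) row 1 is [0, 8], so an eigenvector is (-1, 0).
For λ=-1: (A-λI) row 1 is [-4, 8], so an eigenvector is (2, 1).
General solution: c_1e^(-5t)(-1,0) + c_2e^(-t)(2,1).

x(t) = -c_1e^(-5t) + 2c_2e^(-t), y(t) = c_2e^(-t)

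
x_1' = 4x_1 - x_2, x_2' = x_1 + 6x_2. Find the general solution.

x_1(t) = -c_1e^(5t) - c_2te^(5t), x_2(t) = c_1e^(5t) + c_2te^(5t) + c_2e^(5t)

Coefficient matrix A = [[4, -1], [1, 6]].
Characteristic polynomial det(A - λI) = λ^2 - 10λ + 25 = 0.
Single eigenvalue λ = 5 with algebraic multiplicity 2.
Eigenvector v = (-1,1); generalized eigenvector w with (A-λI)w=v is (0,1).
General solution: e^(5t)[c_1·v + c_2·(t·v + w)].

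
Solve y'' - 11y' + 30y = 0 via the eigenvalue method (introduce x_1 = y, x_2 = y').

y(t) = C_1e^(5t) + C_2e^(6t)

Let x_1 = y, x_2 = y'. Then x_1' = x_2 and x_2' = -30x_1 + 11x_2.
A = [[0,1],[-30,11]]; det(A-λI) = λ^2 - 11λ + 30.
Eigenvalues λ = 5, 6 with eigenvectors (1,5), (1,6).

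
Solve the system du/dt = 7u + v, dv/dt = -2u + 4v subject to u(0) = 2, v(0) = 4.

u(t) = 8e^(6t) - 6e^(5t), v(t) = -8e^(6t) + 12e^(5t)

Coefficient matrix A = [[7, 1], [-2, 4]].
Characteristic polynomial det(A - λI) = λ^2 - 11λ + 30 = 0.
Eigenvalues λ = 5, 6.
For λ=5: (A-λI) row 1 is [2, 1], so an eigenvector is (-1, 2).
For λ=6: (A-λI) row 1 is [1, 1], so an eigenvector is (-1, 1).
General solution: K_1e^(5t)(-1,2) + K_2e^(6t)(-1,1).
Applying u(0)=2, v(0)=4 gives K_1=6, K_2=-8.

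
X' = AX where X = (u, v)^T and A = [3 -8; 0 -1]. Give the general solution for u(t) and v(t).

Coefficient matrix A = [[3, -8], [0, -1]].
Characteristic polynomial det(A - λI) = λ^2 - 2λ - 3 = 0.
Eigenvalues λ = -1, 3.
For λ=-1: (A-λI) row 1 is [4, -8], so an eigenvector is (2, 1).
For λ=3: (A-λI) row 1 is [0, -8], so an eigenvector is (-1, 0).
General solution: K_1e^(-t)(2,1) + K_2e^(3t)(-1,0).

u(t) = 2K_1e^(-t) - K_2e^(3t), v(t) = K_1e^(-t)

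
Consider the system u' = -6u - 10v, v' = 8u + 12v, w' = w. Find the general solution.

u(t) = 5c_1e^(2t) - c_2e^(4t), v(t) = -4c_1e^(2t) + c_2e^(4t), w(t) = c_3e^(t)

Coefficient matrix A = [[-6, -10, 0], [8, 12, 0], [0, 0, 1]].
det(A - λI) = 0 gives eigenvalues λ = 2, 4, 1.
For λ=2: eigenvector (5,-4,0).
For λ=4: eigenvector (-1,1,0).
For λ=1: eigenvector (0,0,1).
General solution: c_1e^(2t)(5,-4,0) + c_2e^(4t)(-1,1,0) + c_3e^(t)(0,0,1).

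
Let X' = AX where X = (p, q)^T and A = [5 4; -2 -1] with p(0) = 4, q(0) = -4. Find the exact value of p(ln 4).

A = [[5,4],[-2,-1]]; eigenvalues λ = 1, 3.
Eigenvectors: (1,-1) for λ=1, (2,-1) for λ=3.
From the initial condition, c_1 = 4, c_2 = 0.
p(ln 4) = (4)(4^1)(1) + (0)(4^3)(2) = 16.

16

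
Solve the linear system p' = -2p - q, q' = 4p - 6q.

Coefficient matrix A = [[-2, -1], [4, -6]].
Characteristic polynomial det(A - λI) = λ^2 + 8λ + 16 = 0.
Single eigenvalue λ = -4 with algebraic multiplicity 2.
Eigenvector v = (1,2); generalized eigenvector w with (A-λI)w=v is (2,3).
General solution: e^(-4t)[K_1·v + K_2·(t·v + w)].

p(t) = K_1e^(-4t) + K_2te^(-4t) + 2K_2e^(-4t), q(t) = 2K_1e^(-4t) + 2K_2te^(-4t) + 3K_2e^(-4t)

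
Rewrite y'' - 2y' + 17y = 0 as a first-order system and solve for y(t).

y(t) = C_1e^(t)cos(4t) + C_2e^(t)sin(4t)

Let x_1 = y, x_2 = y'. Then x_1' = x_2 and x_2' = -17x_1 + 2x_2.
A = [[0,1],[-17,2]]; det(A-λI) = λ^2 - 2λ + 17.
Eigenvalues λ = 1 ± 4i.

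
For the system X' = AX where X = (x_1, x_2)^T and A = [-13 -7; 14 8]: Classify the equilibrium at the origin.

A = [[-13,-7],[14,8]]; det(A-λI) = λ^2 + 5λ - 6.
λ = 1, -6: opposite signs.

saddle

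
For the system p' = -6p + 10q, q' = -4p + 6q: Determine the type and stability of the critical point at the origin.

A = [[-6,10],[-4,6]]; det(A-λI) = λ^2 + 4.
λ = 0 ± 2i: zero real part.

center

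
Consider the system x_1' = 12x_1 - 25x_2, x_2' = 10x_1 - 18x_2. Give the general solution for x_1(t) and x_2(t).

Coefficient matrix A = [[12, -25], [10, -18]].
Characteristic polynomial det(A - λI) = λ^2 + 6λ + 34 = 0.
Eigenvalues λ = -3 ± 5i (complex conjugate pair).
For λ=-3+5i: an eigenvector is (1,1) - i(-2,-1) = (1 + 2i, 1 + i).
A real fundamental pair from Re and Im of e^((-3+5i)t)v: X_1 = e^(-3t)(cos(5t)·(1,1) + sin(5t)·(-2,-1)), X_2 = e^(-3t)(sin(5t)·(1,1) - cos(5t)·(-2,-1)).
General solution: c_1X_1 + c_2X_2.

x_1(t) = -2c_1e^(-3t)sin(5t) + c_1e^(-3t)cos(5t) + c_2e^(-3t)sin(5t) + 2c_2e^(-3t)cos(5t), x_2(t) = -c_1e^(-3t)sin(5t) + c_1e^(-3t)cos(5t) + c_2e^(-3t)sin(5t) + c_2e^(-3t)cos(5t)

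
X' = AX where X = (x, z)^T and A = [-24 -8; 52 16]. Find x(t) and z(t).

Coefficient matrix A = [[-24, -8], [52, 16]].
Characteristic polynomial det(A - λI) = λ^2 + 8λ + 32 = 0.
Eigenvalues λ = -4 ± 4i (complex conjugate pair).
For λ=-4+4i: an eigenvector is (-1,2) - i(1,-3) = (-1 - i, 2 + 3i).
A real fundamental pair from Re and Im of e^((-4+4i)t)v: X_1 = e^(-4t)(cos(4t)·(-1,2) + sin(4t)·(1,-3)), X_2 = e^(-4t)(sin(4t)·(-1,2) - cos(4t)·(1,-3)).
General solution: c_1X_1 + c_2X_2.

x(t) = c_1e^(-4t)sin(4t) - c_1e^(-4t)cos(4t) - c_2e^(-4t)sin(4t) - c_2e^(-4t)cos(4t), z(t) = -3c_1e^(-4t)sin(4t) + 2c_1e^(-4t)cos(4t) + 2c_2e^(-4t)sin(4t) + 3c_2e^(-4t)cos(4t)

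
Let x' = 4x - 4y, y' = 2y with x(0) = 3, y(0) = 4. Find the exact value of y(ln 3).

36

A = [[4,-4],[0,2]]; eigenvalues λ = 4, 2.
Eigenvectors: (1,0) for λ=4, (2,1) for λ=2.
From the initial condition, c_1 = -5, c_2 = 4.
y(ln 3) = (-5)(3^4)(0) + (4)(3^2)(1) = 36.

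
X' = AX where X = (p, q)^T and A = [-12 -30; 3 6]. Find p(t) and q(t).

Coefficient matrix A = [[-12, -30], [3, 6]].
Characteristic polynomial det(A - λI) = λ^2 + 6λ + 18 = 0.
Eigenvalues λ = -3 ± 3i (complex conjugate pair).
For λ=-3+3i: an eigenvector is (-3,1) - i(-1,0) = (-3 + i, 1).
A real fundamental pair from Re and Im of e^((-3+3i)t)v: X_1 = e^(-3t)(cos(3t)·(-3,1) + sin(3t)·(-1,0)), X_2 = e^(-3t)(sin(3t)·(-3,1) - cos(3t)·(-1,0)).
General solution: K_1X_1 + K_2X_2.

p(t) = -K_1e^(-3t)sin(3t) - 3K_1e^(-3t)cos(3t) - 3K_2e^(-3t)sin(3t) + K_2e^(-3t)cos(3t), q(t) = K_1e^(-3t)cos(3t) + K_2e^(-3t)sin(3t)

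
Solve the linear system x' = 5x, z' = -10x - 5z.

x(t) = K_2e^(5t), z(t) = K_1e^(-5t) - K_2e^(5t)

Coefficient matrix A = [[5, 0], [-10, -5]].
Characteristic polynomial det(A - λI) = λ^2 - 25 = 0.
Eigenvalues λ = -5, 5.
For λ=-5: (A-λI) row 1 is [10, 0], so an eigenvector is (0, 1).
For λ=5: (A-λI) row 2 is [-10, -10], so an eigenvector is (1, -1).
General solution: K_1e^(-5t)(0,1) + K_2e^(5t)(1,-1).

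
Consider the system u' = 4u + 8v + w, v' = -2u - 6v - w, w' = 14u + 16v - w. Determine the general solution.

u(t) = C_1e^(-2t) + 2C_2e^(2t) - C_3e^(-3t), v(t) = -C_1e^(-2t) - C_2e^(2t) + C_3e^(-3t), w(t) = 2C_1e^(-2t) + 4C_2e^(2t) - C_3e^(-3t)

Coefficient matrix A = [[4, 8, 1], [-2, -6, -1], [14, 16, -1]].
det(A - λI) = 0 gives eigenvalues λ = -2, 2, -3.
For λ=-2: eigenvector (1,-1,2).
For λ=2: eigenvector (2,-1,4).
For λ=-3: eigenvector (-1,1,-1).
General solution: C_1e^(-2t)(1,-1,2) + C_2e^(2t)(2,-1,4) + C_3e^(-3t)(-1,1,-1).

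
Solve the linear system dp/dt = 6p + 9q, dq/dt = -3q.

p(t) = -C_1e^(-3t) + C_2e^(6t), q(t) = C_1e^(-3t)

Coefficient matrix A = [[6, 9], [0, -3]].
Characteristic polynomial det(A - λI) = λ^2 - 3λ - 18 = 0.
Eigenvalues λ = -3, 6.
For λ=-3: (A-λI) row 1 is [9, 9], so an eigenvector is (-1, 1).
For λ=6: (A-λI) row 1 is [0, 9], so an eigenvector is (1, 0).
General solution: C_1e^(-3t)(-1,1) + C_2e^(6t)(1,0).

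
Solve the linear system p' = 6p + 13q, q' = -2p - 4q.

Coefficient matrix A = [[6, 13], [-2, -4]].
Characteristic polynomial det(A - λI) = λ^2 - 2λ + 2 = 0.
Eigenvalues λ = 1 ± i (complex conjugate pair).
For λ=1+i: an eigenvector is (-3,1) - i(-2,1) = (-3 + 2i, 1 - i).
A real fundamental pair from Re and Im of e^((1+i)t)v: X_1 = e^(t)(cos(t)·(-3,1) + sin(t)·(-2,1)), X_2 = e^(t)(sin(t)·(-3,1) - cos(t)·(-2,1)).
General solution: C_1X_1 + C_2X_2.

p(t) = -2C_1e^(t)sin(t) - 3C_1e^(t)cos(t) - 3C_2e^(t)sin(t) + 2C_2e^(t)cos(t), q(t) = C_1e^(t)sin(t) + C_1e^(t)cos(t) + C_2e^(t)sin(t) - C_2e^(t)cos(t)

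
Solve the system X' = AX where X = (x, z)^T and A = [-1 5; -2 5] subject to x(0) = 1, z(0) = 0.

x(t) = -3e^(2t)sin(t) + e^(2t)cos(t), z(t) = -2e^(2t)sin(t)

Coefficient matrix A = [[-1, 5], [-2, 5]].
Characteristic polynomial det(A - λI) = λ^2 - 4λ + 5 = 0.
Eigenvalues λ = 2 ± i (complex conjugate pair).
For λ=2+i: an eigenvector is (2,1) - i(-1,-1) = (2 + i, 1 + i).
A real fundamental pair from Re and Im of e^((2+i)t)v: X_1 = e^(2t)(cos(t)·(2,1) + sin(t)·(-1,-1)), X_2 = e^(2t)(sin(t)·(2,1) - cos(t)·(-1,-1)).
General solution: c_1X_1 + c_2X_2.
Applying x(0)=1, z(0)=0 gives c_1=1, c_2=-1.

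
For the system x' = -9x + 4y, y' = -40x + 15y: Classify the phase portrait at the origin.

A = [[-9,4],[-40,15]]; det(A-λI) = λ^2 - 6λ + 25.
λ = 3 ± 4i: positive real part.

unstable spiral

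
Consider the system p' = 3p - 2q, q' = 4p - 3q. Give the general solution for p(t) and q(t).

Coefficient matrix A = [[3, -2], [4, -3]].
Characteristic polynomial det(A - λI) = λ^2 - 1 = 0.
Eigenvalues λ = 1, -1.
For λ=1: (A-λI) row 1 is [2, -2], so an eigenvector is (-1, -1).
For λ=-1: (A-λI) row 1 is [4, -2], so an eigenvector is (-1, -2).
General solution: C_1e^(t)(-1,-1) + C_2e^(-t)(-1,-2).

p(t) = -C_1e^(t) - C_2e^(-t), q(t) = -C_1e^(t) - 2C_2e^(-t)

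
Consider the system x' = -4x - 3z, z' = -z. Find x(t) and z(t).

Coefficient matrix A = [[-4, -3], [0, -1]].
Characteristic polynomial det(A - λI) = λ^2 + 5λ + 4 = 0.
Eigenvalues λ = -1, -4.
For λ=-1: (A-λI) row 1 is [-3, -3], so an eigenvector is (-1, 1).
For λ=-4: (A-λI) row 1 is [0, -3], so an eigenvector is (-1, 0).
General solution: c_1e^(-t)(-1,1) + c_2e^(-4t)(-1,0).

x(t) = -c_1e^(-t) - c_2e^(-4t), z(t) = c_1e^(-t)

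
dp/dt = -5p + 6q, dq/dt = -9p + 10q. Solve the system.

p(t) = -C_1e^(t) + 2C_2e^(4t), q(t) = -C_1e^(t) + 3C_2e^(4t)

Coefficient matrix A = [[-5, 6], [-9, 10]].
Characteristic polynomial det(A - λI) = λ^2 - 5λ + 4 = 0.
Eigenvalues λ = 1, 4.
For λ=1: (A-λI) row 1 is [-6, 6], so an eigenvector is (-1, -1).
For λ=4: (A-λI) row 1 is [-9, 6], so an eigenvector is (2, 3).
General solution: C_1e^(t)(-1,-1) + C_2e^(4t)(2,3).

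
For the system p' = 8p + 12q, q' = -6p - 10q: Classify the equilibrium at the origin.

A = [[8,12],[-6,-10]]; det(A-λI) = λ^2 + 2λ - 8.
λ = -4, 2: opposite signs.

saddle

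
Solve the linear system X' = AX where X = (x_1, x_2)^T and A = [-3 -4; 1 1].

Coefficient matrix A = [[-3, -4], [1, 1]].
Characteristic polynomial det(A - λI) = λ^2 + 2λ + 1 = 0.
Single eigenvalue λ = -1 with algebraic multiplicity 2.
Eigenvector v = (2,-1); generalized eigenvector w with (A-λI)w=v is (-3,1).
General solution: e^(-t)[C_1·v + C_2·(t·v + w)].

x_1(t) = 2C_1e^(-t) + 2C_2te^(-t) - 3C_2e^(-t), x_2(t) = -C_1e^(-t) - C_2te^(-t) + C_2e^(-t)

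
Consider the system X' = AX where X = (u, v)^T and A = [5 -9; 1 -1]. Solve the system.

Coefficient matrix A = [[5, -9], [1, -1]].
Characteristic polynomial det(A - λI) = λ^2 - 4λ + 4 = 0.
Single eigenvalue λ = 2 with algebraic multiplicity 2.
Eigenvector v = (-3,-1); generalized eigenvector w with (A-λI)w=v is (-1,0).
General solution: e^(2t)[c_1·v + c_2·(t·v + w)].

u(t) = -3c_1e^(2t) - 3c_2te^(2t) - c_2e^(2t), v(t) = -c_1e^(2t) - c_2te^(2t)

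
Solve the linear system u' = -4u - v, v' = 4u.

Coefficient matrix A = [[-4, -1], [4, 0]].
Characteristic polynomial det(A - λI) = λ^2 + 4λ + 4 = 0.
Single eigenvalue λ = -2 with algebraic multiplicity 2.
Eigenvector v = (-1,2); generalized eigenvector w with (A-λI)w=v is (2,-3).
General solution: e^(-2t)[K_1·v + K_2·(t·v + w)].

u(t) = -K_1e^(-2t) - K_2te^(-2t) + 2K_2e^(-2t), v(t) = 2K_1e^(-2t) + 2K_2te^(-2t) - 3K_2e^(-2t)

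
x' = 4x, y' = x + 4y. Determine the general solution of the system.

x(t) = -c_2e^(4t), y(t) = -c_1e^(4t) - c_2te^(4t) + 2c_2e^(4t)

Coefficient matrix A = [[4, 0], [1, 4]].
Characteristic polynomial det(A - λI) = λ^2 - 8λ + 16 = 0.
Single eigenvalue λ = 4 with algebraic multiplicity 2.
Eigenvector v = (0,-1); generalized eigenvector w with (A-λI)w=v is (-1,2).
General solution: e^(4t)[c_1·v + c_2·(t·v + w)].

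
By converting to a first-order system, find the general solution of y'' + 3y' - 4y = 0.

y(t) = C_1e^(-4t) + C_2e^(t)

Let x_1 = y, x_2 = y'. Then x_1' = x_2 and x_2' = 4x_1 - 3x_2.
A = [[0,1],[4,-3]]; det(A-λI) = λ^2 + 3λ - 4.
Eigenvalues λ = -4, 1 with eigenvectors (1,-4), (1,1).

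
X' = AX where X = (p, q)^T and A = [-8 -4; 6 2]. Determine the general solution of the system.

Coefficient matrix A = [[-8, -4], [6, 2]].
Characteristic polynomial det(A - λI) = λ^2 + 6λ + 8 = 0.
Eigenvalues λ = -2, -4.
For λ=-2: (A-λI) row 1 is [-6, -4], so an eigenvector is (-2, 3).
For λ=-4: (A-λI) row 1 is [-4, -4], so an eigenvector is (1, -1).
General solution: K_1e^(-2t)(-2,3) + K_2e^(-4t)(1,-1).

p(t) = -2K_1e^(-2t) + K_2e^(-4t), q(t) = 3K_1e^(-2t) - K_2e^(-4t)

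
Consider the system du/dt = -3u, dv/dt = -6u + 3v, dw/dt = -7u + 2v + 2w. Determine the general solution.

u(t) = c_1e^(-3t), v(t) = c_1e^(-3t) + c_2e^(3t), w(t) = c_1e^(-3t) + 2c_2e^(3t) + c_3e^(2t)

Coefficient matrix A = [[-3, 0, 0], [-6, 3, 0], [-7, 2, 2]].
det(A - λI) = 0 gives eigenvalues λ = -3, 3, 2.
For λ=-3: eigenvector (1,1,1).
For λ=3: eigenvector (0,1,2).
For λ=2: eigenvector (0,0,1).
General solution: c_1e^(-3t)(1,1,1) + c_2e^(3t)(0,1,2) + c_3e^(2t)(0,0,1).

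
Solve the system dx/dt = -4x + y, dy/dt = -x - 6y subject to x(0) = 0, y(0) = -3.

Coefficient matrix A = [[-4, 1], [-1, -6]].
Characteristic polynomial det(A - λI) = λ^2 + 10λ + 25 = 0.
Single eigenvalue λ = -5 with algebraic multiplicity 2.
Eigenvector v = (1,-1); generalized eigenvector w with (A-λI)w=v is (-2,3).
General solution: e^(-5t)[c_1·v + c_2·(t·v + w)].
Applying x(0)=0, y(0)=-3 gives c_1=-6, c_2=-3.

x(t) = -3te^(-5t), y(t) = 3te^(-5t) - 3e^(-5t)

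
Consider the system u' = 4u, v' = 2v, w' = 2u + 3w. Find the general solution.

u(t) = c_1e^(4t), v(t) = c_2e^(2t), w(t) = 2c_1e^(4t) + c_3e^(3t)

Coefficient matrix A = [[4, 0, 0], [0, 2, 0], [2, 0, 3]].
det(A - λI) = 0 gives eigenvalues λ = 4, 2, 3.
For λ=4: eigenvector (1,0,2).
For λ=2: eigenvector (0,1,0).
For λ=3: eigenvector (0,0,1).
General solution: c_1e^(4t)(1,0,2) + c_2e^(2t)(0,1,0) + c_3e^(3t)(0,0,1).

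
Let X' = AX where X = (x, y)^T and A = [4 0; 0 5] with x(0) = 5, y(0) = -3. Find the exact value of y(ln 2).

-96

A = [[4,0],[0,5]]; eigenvalues λ = 5, 4.
Eigenvectors: (0,-1) for λ=5, (1,0) for λ=4.
From the initial condition, c_1 = 3, c_2 = 5.
y(ln 2) = (3)(2^5)(-1) + (5)(2^4)(0) = -96.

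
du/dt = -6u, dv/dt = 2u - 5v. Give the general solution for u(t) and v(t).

u(t) = C_2e^(-6t), v(t) = C_1e^(-5t) - 2C_2e^(-6t)

Coefficient matrix A = [[-6, 0], [2, -5]].
Characteristic polynomial det(A - λI) = λ^2 + 11λ + 30 = 0.
Eigenvalues λ = -5, -6.
For λ=-5: (A-λI) row 1 is [-1, 0], so an eigenvector is (0, 1).
For λ=-6: (A-λI) row 2 is [2, 1], so an eigenvector is (1, -2).
General solution: C_1e^(-5t)(0,1) + C_2e^(-6t)(1,-2).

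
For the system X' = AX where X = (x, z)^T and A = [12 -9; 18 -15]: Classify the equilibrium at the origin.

saddle

A = [[12,-9],[18,-15]]; det(A-λI) = λ^2 + 3λ - 18.
λ = -6, 3: opposite signs.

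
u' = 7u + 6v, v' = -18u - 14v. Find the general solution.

Coefficient matrix A = [[7, 6], [-18, -14]].
Characteristic polynomial det(A - λI) = λ^2 + 7λ + 10 = 0.
Eigenvalues λ = -2, -5.
For λ=-2: (A-λI) row 1 is [9, 6], so an eigenvector is (-2, 3).
For λ=-5: (A-λI) row 1 is [12, 6], so an eigenvector is (-1, 2).
General solution: C_1e^(-2t)(-2,3) + C_2e^(-5t)(-1,2).

u(t) = -2C_1e^(-2t) - C_2e^(-5t), v(t) = 3C_1e^(-2t) + 2C_2e^(-5t)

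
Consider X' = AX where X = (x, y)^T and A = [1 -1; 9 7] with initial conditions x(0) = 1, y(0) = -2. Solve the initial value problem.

x(t) = -te^(4t) + e^(4t), y(t) = 3te^(4t) - 2e^(4t)

Coefficient matrix A = [[1, -1], [9, 7]].
Characteristic polynomial det(A - λI) = λ^2 - 8λ + 16 = 0.
Single eigenvalue λ = 4 with algebraic multiplicity 2.
Eigenvector v = (-1,3); generalized eigenvector w with (A-λI)w=v is (1,-2).
General solution: e^(4t)[K_1·v + K_2·(t·v + w)].
Applying x(0)=1, y(0)=-2 gives K_1=0, K_2=1.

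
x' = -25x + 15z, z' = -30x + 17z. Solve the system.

Coefficient matrix A = [[-25, 15], [-30, 17]].
Characteristic polynomial det(A - λI) = λ^2 + 8λ + 25 = 0.
Eigenvalues λ = -4 ± 3i (complex conjugate pair).
For λ=-4+3i: an eigenvector is (2,3) - i(1,1) = (2 - i, 3 - i).
A real fundamental pair from Re and Im of e^((-4+3i)t)v: X_1 = e^(-4t)(cos(3t)·(2,3) + sin(3t)·(1,1)), X_2 = e^(-4t)(sin(3t)·(2,3) - cos(3t)·(1,1)).
General solution: c_1X_1 + c_2X_2.

x(t) = c_1e^(-4t)sin(3t) + 2c_1e^(-4t)cos(3t) + 2c_2e^(-4t)sin(3t) - c_2e^(-4t)cos(3t), z(t) = c_1e^(-4t)sin(3t) + 3c_1e^(-4t)cos(3t) + 3c_2e^(-4t)sin(3t) - c_2e^(-4t)cos(3t)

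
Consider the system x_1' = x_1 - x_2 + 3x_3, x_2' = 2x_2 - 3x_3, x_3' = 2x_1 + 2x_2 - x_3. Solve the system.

Coefficient matrix A = [[1, -1, 3], [0, 2, -3], [2, 2, -1]].
det(A - λI) = 0 gives eigenvalues λ = 1, -1, 2.
For λ=1: eigenvector (-2,3,1).
For λ=-1: eigenvector (-1,1,1).
For λ=2: eigenvector (-1,1,0).
General solution: K_1e^(t)(-2,3,1) + K_2e^(-t)(-1,1,1) + K_3e^(2t)(-1,1,0).

x_1(t) = -2K_1e^(t) - K_2e^(-t) - K_3e^(2t), x_2(t) = 3K_1e^(t) + K_2e^(-t) + K_3e^(2t), x_3(t) = K_1e^(t) + K_2e^(-t)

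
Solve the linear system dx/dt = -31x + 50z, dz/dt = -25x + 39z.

x(t) = 3c_1e^(4t)sin(5t) + c_1e^(4t)cos(5t) + c_2e^(4t)sin(5t) - 3c_2e^(4t)cos(5t), z(t) = 2c_1e^(4t)sin(5t) + c_1e^(4t)cos(5t) + c_2e^(4t)sin(5t) - 2c_2e^(4t)cos(5t)

Coefficient matrix A = [[-31, 50], [-25, 39]].
Characteristic polynomial det(A - λI) = λ^2 - 8λ + 41 = 0.
Eigenvalues λ = 4 ± 5i (complex conjugate pair).
For λ=4+5i: an eigenvector is (1,1) - i(3,2) = (1 - 3i, 1 - 2i).
A real fundamental pair from Re and Im of e^((4+5i)t)v: X_1 = e^(4t)(cos(5t)·(1,1) + sin(5t)·(3,2)), X_2 = e^(4t)(sin(5t)·(1,1) - cos(5t)·(3,2)).
General solution: c_1X_1 + c_2X_2.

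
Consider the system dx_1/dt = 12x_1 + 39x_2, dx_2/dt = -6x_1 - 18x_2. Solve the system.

Coefficient matrix A = [[12, 39], [-6, -18]].
Characteristic polynomial det(A - λI) = λ^2 + 6λ + 18 = 0.
Eigenvalues λ = -3 ± 3i (complex conjugate pair).
For λ=-3+3i: an eigenvector is (2,-1) - i(-3,1) = (2 + 3i, -1 - i).
A real fundamental pair from Re and Im of e^((-3+3i)t)v: X_1 = e^(-3t)(cos(3t)·(2,-1) + sin(3t)·(-3,1)), X_2 = e^(-3t)(sin(3t)·(2,-1) - cos(3t)·(-3,1)).
General solution: K_1X_1 + K_2X_2.

x_1(t) = -3K_1e^(-3t)sin(3t) + 2K_1e^(-3t)cos(3t) + 2K_2e^(-3t)sin(3t) + 3K_2e^(-3t)cos(3t), x_2(t) = K_1e^(-3t)sin(3t) - K_1e^(-3t)cos(3t) - K_2e^(-3t)sin(3t) - K_2e^(-3t)cos(3t)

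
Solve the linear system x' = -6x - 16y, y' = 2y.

x(t) = -K_1e^(-6t) - 2K_2e^(2t), y(t) = K_2e^(2t)

Coefficient matrix A = [[-6, -16], [0, 2]].
Characteristic polynomial det(A - λI) = λ^2 + 4λ - 12 = 0.
Eigenvalues λ = -6, 2.
For λ=-6: (A-λI) row 1 is [0, -16], so an eigenvector is (-1, 0).
For λ=2: (A-λI) row 1 is [-8, -16], so an eigenvector is (-2, 1).
General solution: K_1e^(-6t)(-1,0) + K_2e^(2t)(-2,1).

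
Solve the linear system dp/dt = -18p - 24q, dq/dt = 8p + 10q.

p(t) = -2K_1e^(-6t) + 3K_2e^(-2t), q(t) = K_1e^(-6t) - 2K_2e^(-2t)

Coefficient matrix A = [[-18, -24], [8, 10]].
Characteristic polynomial det(A - λI) = λ^2 + 8λ + 12 = 0.
Eigenvalues λ = -6, -2.
For λ=-6: (A-λI) row 1 is [-12, -24], so an eigenvector is (-2, 1).
For λ=-2: (A-λI) row 1 is [-16, -24], so an eigenvector is (3, -2).
General solution: K_1e^(-6t)(-2,1) + K_2e^(-2t)(3,-2).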